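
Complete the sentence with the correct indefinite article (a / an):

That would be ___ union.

a

The indefinite article is chosen by the initial *sound* of the following word, not its spelling.
*union* begins with the sound /juː/ (u pronounced /juː/) — a consonant sound.
So the article is *a*: That would be a union.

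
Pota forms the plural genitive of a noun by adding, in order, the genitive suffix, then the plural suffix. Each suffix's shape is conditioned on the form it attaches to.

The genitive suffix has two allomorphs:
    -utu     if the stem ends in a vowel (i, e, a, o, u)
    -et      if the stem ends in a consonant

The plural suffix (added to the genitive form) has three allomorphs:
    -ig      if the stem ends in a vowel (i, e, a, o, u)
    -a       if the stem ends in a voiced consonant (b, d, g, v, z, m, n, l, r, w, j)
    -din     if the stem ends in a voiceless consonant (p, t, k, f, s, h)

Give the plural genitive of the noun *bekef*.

bekefetdin

The final sound of *bekef* is /f/, which is a consonant, so the genitive suffix is -et, giving *bekefet*.
The genitive form *bekefet* — final sound /t/ (a voiceless consonant) → -din → *bekefetdin*.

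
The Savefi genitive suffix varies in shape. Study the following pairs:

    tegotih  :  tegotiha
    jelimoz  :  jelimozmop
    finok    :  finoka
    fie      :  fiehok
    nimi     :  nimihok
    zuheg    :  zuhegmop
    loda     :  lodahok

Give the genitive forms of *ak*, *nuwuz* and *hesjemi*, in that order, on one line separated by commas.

aka, nuwuzmop, hesjemihok

The alternation tracks the final sound of the stem — -a when the stem ends in a voiceless consonant (*tegotih*, *finok*); -mop when the stem ends in a voiced consonant (*jelimoz*, *zuheg*); -hok when the stem ends in a vowel (*fie*, *nimi*, *loda*).
*ak* — final sound /k/ (a voiceless consonant) → -a → *aka*.
The final sound of *nuwuz* is /z/, which is a voiced consonant, so the suffix is -mop, giving *nuwuzmop*.
Since the final sound of *hesjemi* is /i/ (a vowel), it takes -hok, giving *hesjemihok*.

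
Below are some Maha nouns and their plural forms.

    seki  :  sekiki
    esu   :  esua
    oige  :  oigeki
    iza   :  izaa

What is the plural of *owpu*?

owpua

Looking at the last vowel of each stem: -ki when the last vowel of the stem is a front vowel (*seki*, *oige*); -a when the last vowel of the stem is a back vowel (*esu*, *iza*).
*owpu* — last vowel /u/ (a back vowel) → -a → *owpua*.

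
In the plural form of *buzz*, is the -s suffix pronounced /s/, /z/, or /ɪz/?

The stem *buzz* ends in a sibilant (/s, z, ʃ, ʒ, tʃ, dʒ/).
The plural suffix surfaces as /ɪz/ after sibilants, /s/ after other voiceless consonants, and /z/ after other voiced sounds.
So the plural -s on *buzz* is pronounced /ɪz/.

/ɪz/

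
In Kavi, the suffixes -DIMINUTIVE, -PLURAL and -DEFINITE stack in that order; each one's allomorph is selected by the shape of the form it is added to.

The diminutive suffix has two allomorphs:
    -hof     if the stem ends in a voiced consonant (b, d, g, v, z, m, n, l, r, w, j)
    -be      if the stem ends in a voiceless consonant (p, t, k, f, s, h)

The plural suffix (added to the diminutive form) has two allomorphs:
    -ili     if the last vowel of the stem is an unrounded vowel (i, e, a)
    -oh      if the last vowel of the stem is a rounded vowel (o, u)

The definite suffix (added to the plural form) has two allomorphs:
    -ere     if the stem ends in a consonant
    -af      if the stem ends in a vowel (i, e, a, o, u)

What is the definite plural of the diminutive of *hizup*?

hizupbeiliaf

Since the final consonant of *hizup* is /p/ (voiceless), it takes -be, giving *hizupbe*.
The diminutive form *hizupbe*: last vowel = /e/, an unrounded vowel → -ili → *hizupbeili*.
The final sound of the plural form *hizupbeili* is /i/, which is a vowel, so the definite suffix is -af, giving *hizupbeiliaf*.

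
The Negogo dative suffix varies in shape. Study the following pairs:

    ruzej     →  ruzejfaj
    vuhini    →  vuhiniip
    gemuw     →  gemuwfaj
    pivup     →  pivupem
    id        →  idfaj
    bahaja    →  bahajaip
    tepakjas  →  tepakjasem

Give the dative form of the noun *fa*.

faip

Looking at the final sound of each stem: -em when the stem ends in a voiceless consonant (*pivup*, *tepakjas*); -faj when the stem ends in a voiced consonant (*ruzej*, *gemuw*, *id*); -ip when the stem ends in a vowel (*vuhini*, *bahaja*).
Since the final sound of *fa* is /a/ (a vowel), it takes -ip, giving *faip*.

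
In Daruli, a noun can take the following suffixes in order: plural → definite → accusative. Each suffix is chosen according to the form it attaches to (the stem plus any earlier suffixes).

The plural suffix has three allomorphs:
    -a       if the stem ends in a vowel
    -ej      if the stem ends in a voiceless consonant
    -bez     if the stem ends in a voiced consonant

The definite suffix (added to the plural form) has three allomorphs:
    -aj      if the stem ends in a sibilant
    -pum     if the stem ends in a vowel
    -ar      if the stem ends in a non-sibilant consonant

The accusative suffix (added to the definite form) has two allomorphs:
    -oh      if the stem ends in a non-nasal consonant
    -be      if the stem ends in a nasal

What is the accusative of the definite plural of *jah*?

Since the final sound of *jah* is /h/ (a voiceless consonant), it takes -ej, giving *jahej*.
The final sound of the plural form *jahej* is /j/, which is a non-sibilant consonant, so the definite suffix is -ar, giving *jahejar*.
The final consonant of the definite form *jahejar* is /r/, which is non-nasal, so the accusative suffix is -oh, giving *jahejaroh*.

jahejaroh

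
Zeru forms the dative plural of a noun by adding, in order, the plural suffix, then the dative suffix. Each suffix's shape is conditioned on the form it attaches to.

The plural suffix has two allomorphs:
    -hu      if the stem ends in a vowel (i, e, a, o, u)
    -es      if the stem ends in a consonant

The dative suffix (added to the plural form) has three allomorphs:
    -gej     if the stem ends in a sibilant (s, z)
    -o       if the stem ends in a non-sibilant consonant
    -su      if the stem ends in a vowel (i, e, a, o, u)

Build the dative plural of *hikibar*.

hikibaresgej

Since the final sound of *hikibar* is /r/ (a consonant), it takes -es, giving *hikibares*.
The plural form *hikibares* — final sound /s/ (a sibilant) → -gej → *hikibaresgej*.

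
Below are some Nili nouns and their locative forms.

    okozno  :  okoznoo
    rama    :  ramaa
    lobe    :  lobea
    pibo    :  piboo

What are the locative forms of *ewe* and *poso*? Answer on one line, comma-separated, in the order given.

The pattern is rounding harmony: -o when the last vowel of the stem is a rounded vowel (*okozno*, *pibo*); -a when the last vowel of the stem is an unrounded vowel (*rama*, *lobe*).
*ewe*: last vowel = /e/, an unrounded vowel → -a → *ewea*.
Since the last vowel of *poso* is /o/ (a rounded vowel), it takes -o, giving *posoo*.

ewea, posoo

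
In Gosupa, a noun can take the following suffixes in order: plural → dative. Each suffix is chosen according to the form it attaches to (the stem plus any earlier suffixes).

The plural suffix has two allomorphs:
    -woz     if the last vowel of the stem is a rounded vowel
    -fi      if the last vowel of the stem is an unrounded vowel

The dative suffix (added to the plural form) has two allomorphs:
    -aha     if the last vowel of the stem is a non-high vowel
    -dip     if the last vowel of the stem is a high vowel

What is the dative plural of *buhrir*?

buhrirfidip

Since the last vowel of *buhrir* is /i/ (an unrounded vowel), it takes -fi, giving *buhrirfi*.
Since the last vowel of the plural form *buhrirfi* is /i/ (a high vowel), it takes -dip, giving *buhrirfidip*.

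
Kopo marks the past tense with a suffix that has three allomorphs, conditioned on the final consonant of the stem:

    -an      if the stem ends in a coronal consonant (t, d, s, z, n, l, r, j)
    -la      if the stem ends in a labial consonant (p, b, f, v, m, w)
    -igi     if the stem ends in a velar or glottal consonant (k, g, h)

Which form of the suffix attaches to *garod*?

-an

*garod*: final consonant = /d/, coronal → -an.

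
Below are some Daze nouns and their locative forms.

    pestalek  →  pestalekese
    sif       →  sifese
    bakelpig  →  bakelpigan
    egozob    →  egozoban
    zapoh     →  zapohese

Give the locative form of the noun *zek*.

Looking at the final consonant of each stem: -ese when the stem ends in a voiceless consonant (*pestalek*, *sif*, *zapoh*); -an when the stem ends in a voiced consonant (*bakelpig*, *egozob*).
*zek*: final consonant = /k/, voiceless → -ese → *zekese*.

zekese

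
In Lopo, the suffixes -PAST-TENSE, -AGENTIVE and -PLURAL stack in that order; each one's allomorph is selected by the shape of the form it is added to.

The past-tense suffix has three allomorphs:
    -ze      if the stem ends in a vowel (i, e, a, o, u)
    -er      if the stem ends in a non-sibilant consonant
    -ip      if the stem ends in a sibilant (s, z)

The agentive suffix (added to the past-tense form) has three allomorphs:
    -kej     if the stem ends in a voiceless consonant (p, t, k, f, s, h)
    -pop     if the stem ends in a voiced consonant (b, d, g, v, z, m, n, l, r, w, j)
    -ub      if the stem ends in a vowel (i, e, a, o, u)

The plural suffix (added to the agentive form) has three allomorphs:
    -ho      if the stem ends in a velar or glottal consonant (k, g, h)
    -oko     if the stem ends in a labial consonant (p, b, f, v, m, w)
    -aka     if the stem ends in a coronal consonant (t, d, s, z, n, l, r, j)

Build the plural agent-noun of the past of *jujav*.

jujaverpopoko

*jujav* — final sound /v/ (a non-sibilant consonant) → -er → *jujaver*.
The past-tense form *jujaver*: final sound = /r/, a voiced consonant → -pop → *jujaverpop*.
Since the final consonant of the agentive form *jujaverpop* is /p/ (labial), it takes -oko, giving *jujaverpopoko*.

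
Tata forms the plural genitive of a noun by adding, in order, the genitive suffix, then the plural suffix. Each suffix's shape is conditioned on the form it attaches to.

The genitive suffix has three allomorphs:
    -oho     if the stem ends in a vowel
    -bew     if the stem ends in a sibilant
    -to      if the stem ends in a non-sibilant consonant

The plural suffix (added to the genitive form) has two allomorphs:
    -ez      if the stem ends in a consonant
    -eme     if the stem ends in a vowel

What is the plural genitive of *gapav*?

gapavtoeme

The final sound of *gapav* is /v/, which is a non-sibilant consonant, so the genitive suffix is -to, giving *gapavto*.
Since the final sound of the genitive form *gapavto* is /o/ (a vowel), it takes -eme, giving *gapavtoeme*.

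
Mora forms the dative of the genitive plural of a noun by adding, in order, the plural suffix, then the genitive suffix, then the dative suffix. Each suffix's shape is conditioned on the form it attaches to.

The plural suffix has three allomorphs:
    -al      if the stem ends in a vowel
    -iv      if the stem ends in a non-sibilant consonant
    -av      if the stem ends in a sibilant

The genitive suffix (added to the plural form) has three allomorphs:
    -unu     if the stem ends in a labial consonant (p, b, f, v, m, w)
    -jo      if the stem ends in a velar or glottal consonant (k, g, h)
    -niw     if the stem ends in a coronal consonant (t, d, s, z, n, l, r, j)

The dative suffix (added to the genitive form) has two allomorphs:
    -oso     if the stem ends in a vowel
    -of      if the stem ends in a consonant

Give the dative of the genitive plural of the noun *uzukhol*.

uzukholivunuoso

The final sound of *uzukhol* is /l/, which is a non-sibilant consonant, so the plural suffix is -iv, giving *uzukholiv*.
The plural form *uzukholiv* — final consonant /v/ (labial) → -unu → *uzukholivunu*.
The genitive form *uzukholivunu*: final sound = /u/, a vowel → -oso → *uzukholivunuoso*.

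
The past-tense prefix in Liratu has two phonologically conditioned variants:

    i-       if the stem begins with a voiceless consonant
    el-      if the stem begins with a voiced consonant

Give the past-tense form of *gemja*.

elgemja

*gemja* — first consonant /g/ (voiced) → el- → *elgemja*.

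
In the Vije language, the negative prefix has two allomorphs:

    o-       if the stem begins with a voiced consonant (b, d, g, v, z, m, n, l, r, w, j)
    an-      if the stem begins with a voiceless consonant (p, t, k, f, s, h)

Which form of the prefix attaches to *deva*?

*deva*: first consonant = /d/, voiced → o-.

o-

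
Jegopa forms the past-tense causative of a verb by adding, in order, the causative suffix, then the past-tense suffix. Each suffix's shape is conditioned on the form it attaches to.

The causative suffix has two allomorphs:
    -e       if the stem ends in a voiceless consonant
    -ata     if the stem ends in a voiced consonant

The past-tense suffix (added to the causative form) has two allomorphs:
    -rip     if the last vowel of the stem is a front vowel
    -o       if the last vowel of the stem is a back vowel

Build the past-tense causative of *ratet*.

*ratet*: final consonant = /t/, voiceless → -e → *ratete*.
Since the last vowel of the causative form *ratete* is /e/ (a front vowel), it takes -rip, giving *rateterip*.

rateterip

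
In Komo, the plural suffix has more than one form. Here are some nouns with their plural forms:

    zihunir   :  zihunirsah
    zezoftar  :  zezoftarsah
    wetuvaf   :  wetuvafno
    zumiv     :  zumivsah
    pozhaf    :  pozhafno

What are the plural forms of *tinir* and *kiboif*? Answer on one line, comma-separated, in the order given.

Looking at the final consonant of each stem: -no when the stem ends in a voiceless consonant (*wetuvaf*, *pozhaf*); -sah when the stem ends in a voiced consonant (*zihunir*, *zezoftar*, *zumiv*).
*tinir* — final consonant /r/ (voiced) → -sah → *tinirsah*.
*kiboif* — final consonant /f/ (voiceless) → -no → *kiboifno*.

tinirsah, kiboifno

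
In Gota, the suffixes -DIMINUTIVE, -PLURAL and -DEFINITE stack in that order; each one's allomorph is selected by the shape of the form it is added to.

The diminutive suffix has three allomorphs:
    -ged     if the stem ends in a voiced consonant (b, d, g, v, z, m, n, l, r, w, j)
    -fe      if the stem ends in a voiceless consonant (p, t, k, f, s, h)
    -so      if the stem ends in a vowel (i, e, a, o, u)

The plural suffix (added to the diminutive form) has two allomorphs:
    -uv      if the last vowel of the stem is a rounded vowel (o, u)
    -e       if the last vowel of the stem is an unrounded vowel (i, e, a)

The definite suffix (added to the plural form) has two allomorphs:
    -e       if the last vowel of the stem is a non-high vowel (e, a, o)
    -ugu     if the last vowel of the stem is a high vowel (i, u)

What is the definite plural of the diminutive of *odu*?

odusouvugu

*odu*: final sound = /u/, a vowel → -so → *oduso*.
The diminutive form *oduso*: last vowel = /o/, a rounded vowel → -uv → *odusouv*.
The plural form *odusouv* — last vowel /u/ (a high vowel) → -ugu → *odusouvugu*.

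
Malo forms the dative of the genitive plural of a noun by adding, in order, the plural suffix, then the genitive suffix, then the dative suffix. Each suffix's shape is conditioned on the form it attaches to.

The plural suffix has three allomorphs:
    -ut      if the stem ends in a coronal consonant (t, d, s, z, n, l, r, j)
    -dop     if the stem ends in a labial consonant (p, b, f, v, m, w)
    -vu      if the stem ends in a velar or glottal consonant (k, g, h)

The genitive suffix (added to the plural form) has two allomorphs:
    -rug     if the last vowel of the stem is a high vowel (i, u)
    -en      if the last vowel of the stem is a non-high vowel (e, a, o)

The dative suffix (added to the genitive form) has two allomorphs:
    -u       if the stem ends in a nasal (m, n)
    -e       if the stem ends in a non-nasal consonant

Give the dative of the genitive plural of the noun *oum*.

oumdopenu

The final consonant of *oum* is /m/, which is labial, so the plural suffix is -dop, giving *oumdop*.
The plural form *oumdop*: last vowel = /o/, a non-high vowel → -en → *oumdopen*.
The genitive form *oumdopen*: final consonant = /n/, a nasal → -u → *oumdopenu*.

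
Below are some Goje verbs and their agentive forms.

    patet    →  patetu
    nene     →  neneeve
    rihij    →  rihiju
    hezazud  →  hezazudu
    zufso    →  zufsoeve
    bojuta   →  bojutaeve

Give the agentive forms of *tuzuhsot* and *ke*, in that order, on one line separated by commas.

tuzuhsotu, keeve

The alternation tracks the final sound of the stem — -u when the stem ends in a consonant (*patet*, *rihij*, *hezazud*); -eve when the stem ends in a vowel (*nene*, *zufso*, *bojuta*).
*tuzuhsot*: final sound = /t/, a consonant → -u → *tuzuhsotu*.
*ke*: final sound = /e/, a vowel → -eve → *keeve*.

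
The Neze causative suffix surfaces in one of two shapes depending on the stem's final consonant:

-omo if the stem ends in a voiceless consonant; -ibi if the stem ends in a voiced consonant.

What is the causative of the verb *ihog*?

ihogibi

*ihog* — final consonant /g/ (voiced) → -ibi → *ihogibi*.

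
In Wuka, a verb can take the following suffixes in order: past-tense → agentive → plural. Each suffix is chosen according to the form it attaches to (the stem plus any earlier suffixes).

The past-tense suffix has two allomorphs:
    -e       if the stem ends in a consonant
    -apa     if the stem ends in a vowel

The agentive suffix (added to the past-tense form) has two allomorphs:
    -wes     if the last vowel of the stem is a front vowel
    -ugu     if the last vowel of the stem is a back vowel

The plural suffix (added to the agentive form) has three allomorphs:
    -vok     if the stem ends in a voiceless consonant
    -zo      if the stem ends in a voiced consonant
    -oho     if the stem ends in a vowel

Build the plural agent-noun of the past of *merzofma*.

*merzofma*: final sound = /a/, a vowel → -apa → *merzofmaapa*.
The last vowel of the past-tense form *merzofmaapa* is /a/, which is a back vowel, so the agentive suffix is -ugu, giving *merzofmaapaugu*.
The final sound of the agentive form *merzofmaapaugu* is /u/, which is a vowel, so the plural suffix is -oho, giving *merzofmaapauguoho*.

merzofmaapauguoho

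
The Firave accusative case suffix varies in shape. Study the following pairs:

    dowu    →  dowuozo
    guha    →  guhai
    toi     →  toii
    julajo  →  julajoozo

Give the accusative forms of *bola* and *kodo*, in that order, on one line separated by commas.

bolai, kodoozo

The suffix is conditioned by the last vowel: -ozo when the last vowel of the stem is a rounded vowel (*dowu*, *julajo*); -i when the last vowel of the stem is an unrounded vowel (*guha*, *toi*).
The last vowel of *bola* is /a/, which is an unrounded vowel, so the suffix is -i, giving *bolai*.
Since the last vowel of *kodo* is /o/ (a rounded vowel), it takes -ozo, giving *kodoozo*.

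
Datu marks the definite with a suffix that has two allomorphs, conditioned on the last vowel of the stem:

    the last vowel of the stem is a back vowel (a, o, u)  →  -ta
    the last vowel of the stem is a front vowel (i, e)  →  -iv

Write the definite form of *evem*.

*evem*: last vowel = /e/, a front vowel → -iv → *evemiv*.

evemiv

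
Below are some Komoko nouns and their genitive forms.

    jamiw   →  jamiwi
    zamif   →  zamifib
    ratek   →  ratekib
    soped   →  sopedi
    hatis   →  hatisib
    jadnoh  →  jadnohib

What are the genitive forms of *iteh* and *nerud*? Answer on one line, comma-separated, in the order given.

itehib, nerudi

The pattern is voicing of the final consonant: -ib when the stem ends in a voiceless consonant (*zamif*, *ratek*, *hatis*, *jadnoh*); -i when the stem ends in a voiced consonant (*jamiw*, *soped*).
The final consonant of *iteh* is /h/, which is voiceless, so the suffix is -ib, giving *itehib*.
Since the final consonant of *nerud* is /d/ (voiced), it takes -i, giving *nerudi*.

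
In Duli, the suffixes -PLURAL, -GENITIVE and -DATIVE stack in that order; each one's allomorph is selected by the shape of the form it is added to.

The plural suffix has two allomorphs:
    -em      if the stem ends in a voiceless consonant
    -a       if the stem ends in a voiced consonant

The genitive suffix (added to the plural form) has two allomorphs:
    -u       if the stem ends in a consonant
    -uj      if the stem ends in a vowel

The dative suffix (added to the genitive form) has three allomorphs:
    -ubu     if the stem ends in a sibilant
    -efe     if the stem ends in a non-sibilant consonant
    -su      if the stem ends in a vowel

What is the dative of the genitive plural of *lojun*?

Since the final consonant of *lojun* is /n/ (voiced), it takes -a, giving *lojuna*.
The final sound of the plural form *lojuna* is /a/, which is a vowel, so the genitive suffix is -uj, giving *lojunauj*.
The final sound of the genitive form *lojunauj* is /j/, which is a non-sibilant consonant, so the dative suffix is -efe, giving *lojunaujefe*.

lojunaujefe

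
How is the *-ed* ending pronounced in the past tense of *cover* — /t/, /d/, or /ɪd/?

/d/

The stem *cover* ends in a voiced sound other than /d/.
The -ed suffix is realized as /ɪd/ after /t, d/; as /t/ after other voiceless consonants; and as /d/ after other voiced sounds.
So -ed on *cover* is pronounced /d/.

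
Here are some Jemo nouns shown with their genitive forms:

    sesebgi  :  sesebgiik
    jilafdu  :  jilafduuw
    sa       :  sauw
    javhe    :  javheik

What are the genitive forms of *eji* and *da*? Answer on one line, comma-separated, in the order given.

The pattern is front/back vowel harmony: -ik when the last vowel of the stem is a front vowel (*sesebgi*, *javhe*); -uw when the last vowel of the stem is a back vowel (*jilafdu*, *sa*).
Since the last vowel of *eji* is /i/ (a front vowel), it takes -ik, giving *ejiik*.
Since the last vowel of *da* is /a/ (a back vowel), it takes -uw, giving *dauw*.

ejiik, dauw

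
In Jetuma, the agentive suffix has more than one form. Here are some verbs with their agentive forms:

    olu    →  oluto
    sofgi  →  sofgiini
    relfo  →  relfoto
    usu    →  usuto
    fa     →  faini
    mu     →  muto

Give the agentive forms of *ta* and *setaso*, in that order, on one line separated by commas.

Looking at the last vowel of each stem: -to when the last vowel of the stem is a rounded vowel (*olu*, *relfo*, *usu*, *mu*); -ini when the last vowel of the stem is an unrounded vowel (*sofgi*, *fa*).
*ta*: last vowel = /a/, an unrounded vowel → -ini → *taini*.
*setaso*: last vowel = /o/, a rounded vowel → -to → *setasoto*.

taini, setasoto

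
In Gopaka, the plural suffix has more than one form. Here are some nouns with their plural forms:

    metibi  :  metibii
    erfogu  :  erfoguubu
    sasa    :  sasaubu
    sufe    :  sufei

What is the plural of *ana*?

anaubu

The pattern is front/back vowel harmony: -i when the last vowel of the stem is a front vowel (*metibi*, *sufe*); -ubu when the last vowel of the stem is a back vowel (*erfogu*, *sasa*).
*ana* — last vowel /a/ (a back vowel) → -ubu → *anaubu*.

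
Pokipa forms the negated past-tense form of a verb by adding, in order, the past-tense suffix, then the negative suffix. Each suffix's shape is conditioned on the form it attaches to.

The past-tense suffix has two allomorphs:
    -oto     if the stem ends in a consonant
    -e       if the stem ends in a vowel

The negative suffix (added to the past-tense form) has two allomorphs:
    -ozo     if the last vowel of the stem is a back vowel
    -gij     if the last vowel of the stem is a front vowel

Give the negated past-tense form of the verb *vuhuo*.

*vuhuo* — final sound /o/ (a vowel) → -e → *vuhuoe*.
The last vowel of the past-tense form *vuhuoe* is /e/, which is a front vowel, so the negative suffix is -gij, giving *vuhuoegij*.

vuhuoegij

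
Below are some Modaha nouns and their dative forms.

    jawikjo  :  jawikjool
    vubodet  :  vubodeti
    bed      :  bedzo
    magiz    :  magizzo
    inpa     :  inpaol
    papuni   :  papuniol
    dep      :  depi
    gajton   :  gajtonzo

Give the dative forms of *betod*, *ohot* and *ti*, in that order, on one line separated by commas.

The alternation tracks the final sound of the stem — -i when the stem ends in a voiceless consonant (*vubodet*, *dep*); -zo when the stem ends in a voiced consonant (*bed*, *magiz*, *gajton*); -ol when the stem ends in a vowel (*jawikjo*, *inpa*, *papuni*).
The final sound of *betod* is /d/, which is a voiced consonant, so the suffix is -zo, giving *betodzo*.
*ohot*: final sound = /t/, a voiceless consonant → -i → *ohoti*.
The final sound of *ti* is /i/, which is a vowel, so the suffix is -ol, giving *tiol*.

betodzo, ohoti, tiol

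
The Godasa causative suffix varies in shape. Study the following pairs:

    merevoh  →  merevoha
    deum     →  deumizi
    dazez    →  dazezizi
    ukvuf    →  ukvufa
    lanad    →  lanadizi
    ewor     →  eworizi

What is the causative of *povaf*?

The alternation tracks the final consonant of the stem — -a when the stem ends in a voiceless consonant (*merevoh*, *ukvuf*); -izi when the stem ends in a voiced consonant (*deum*, *dazez*, *lanad*, *ewor*).
*povaf* — final consonant /f/ (voiceless) → -a → *povafa*.

povafa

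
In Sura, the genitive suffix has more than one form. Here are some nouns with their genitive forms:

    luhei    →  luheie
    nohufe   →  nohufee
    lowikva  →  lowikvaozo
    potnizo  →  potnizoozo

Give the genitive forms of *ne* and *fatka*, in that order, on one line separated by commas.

The pattern is front/back vowel harmony: -e when the last vowel of the stem is a front vowel (*luhei*, *nohufe*); -ozo when the last vowel of the stem is a back vowel (*lowikva*, *potnizo*).
*ne*: last vowel = /e/, a front vowel → -e → *nee*.
*fatka* — last vowel /a/ (a back vowel) → -ozo → *fatkaozo*.

nee, fatkaozo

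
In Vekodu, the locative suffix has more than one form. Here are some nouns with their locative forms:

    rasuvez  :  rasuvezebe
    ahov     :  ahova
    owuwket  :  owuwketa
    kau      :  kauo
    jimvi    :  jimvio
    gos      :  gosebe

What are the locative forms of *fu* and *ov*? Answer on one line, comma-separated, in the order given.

fuo, ova

The alternation tracks the final sound of the stem — -ebe when the stem ends in a sibilant (*rasuvez*, *gos*); -a when the stem ends in a non-sibilant consonant (*ahov*, *owuwket*); -o when the stem ends in a vowel (*kau*, *jimvi*).
Since the final sound of *fu* is /u/ (a vowel), it takes -o, giving *fuo*.
*ov*: final sound = /v/, a non-sibilant consonant → -a → *ova*.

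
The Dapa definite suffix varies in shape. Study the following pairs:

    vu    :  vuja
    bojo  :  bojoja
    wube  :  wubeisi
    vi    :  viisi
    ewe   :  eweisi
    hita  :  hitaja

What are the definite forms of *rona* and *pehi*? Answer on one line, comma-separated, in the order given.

The pattern is front/back vowel harmony: -isi when the last vowel of the stem is a front vowel (*wube*, *vi*, *ewe*); -ja when the last vowel of the stem is a back vowel (*vu*, *bojo*, *hita*).
Since the last vowel of *rona* is /a/ (a back vowel), it takes -ja, giving *ronaja*.
*pehi* — last vowel /i/ (a front vowel) → -isi → *pehiisi*.

ronaja, pehiisi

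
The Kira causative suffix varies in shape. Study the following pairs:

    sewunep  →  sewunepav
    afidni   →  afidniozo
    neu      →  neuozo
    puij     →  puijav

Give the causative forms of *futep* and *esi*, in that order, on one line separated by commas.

The alternation tracks the final sound of the stem — -av when the stem ends in a consonant (*sewunep*, *puij*); -ozo when the stem ends in a vowel (*afidni*, *neu*).
The final sound of *futep* is /p/, which is a consonant, so the suffix is -av, giving *futepav*.
Since the final sound of *esi* is /i/ (a vowel), it takes -ozo, giving *esiozo*.

futepav, esiozo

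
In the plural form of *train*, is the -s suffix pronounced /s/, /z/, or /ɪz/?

The stem *train* ends in a voiced non-sibilant sound.
The plural suffix surfaces as /ɪz/ after sibilants, /s/ after other voiceless consonants, and /z/ after other voiced sounds.
So the plural -s on *train* is pronounced /z/.

/z/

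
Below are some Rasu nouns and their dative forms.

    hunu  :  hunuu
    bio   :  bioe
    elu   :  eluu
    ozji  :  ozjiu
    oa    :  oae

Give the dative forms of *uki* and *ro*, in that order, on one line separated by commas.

Looking at the last vowel of each stem: -u when the last vowel of the stem is a high vowel (*hunu*, *elu*, *ozji*); -e when the last vowel of the stem is a non-high vowel (*bio*, *oa*).
The last vowel of *uki* is /i/, which is a high vowel, so the suffix is -u, giving *ukiu*.
Since the last vowel of *ro* is /o/ (a non-high vowel), it takes -e, giving *roe*.

ukiu, roe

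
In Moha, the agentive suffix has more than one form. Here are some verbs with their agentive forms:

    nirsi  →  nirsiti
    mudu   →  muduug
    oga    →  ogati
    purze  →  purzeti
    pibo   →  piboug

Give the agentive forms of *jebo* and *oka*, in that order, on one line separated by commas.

The suffix is conditioned by the last vowel: -ug when the last vowel of the stem is a rounded vowel (*mudu*, *pibo*); -ti when the last vowel of the stem is an unrounded vowel (*nirsi*, *oga*, *purze*).
Since the last vowel of *jebo* is /o/ (a rounded vowel), it takes -ug, giving *jeboug*.
*oka* — last vowel /a/ (an unrounded vowel) → -ti → *okati*.

jeboug, okati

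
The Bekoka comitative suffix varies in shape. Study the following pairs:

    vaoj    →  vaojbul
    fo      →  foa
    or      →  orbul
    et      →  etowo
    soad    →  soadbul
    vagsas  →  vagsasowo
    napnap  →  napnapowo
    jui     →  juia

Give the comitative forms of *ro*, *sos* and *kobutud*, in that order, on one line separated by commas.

The pattern is voicing of the final sound: -owo when the stem ends in a voiceless consonant (*et*, *vagsas*, *napnap*); -bul when the stem ends in a voiced consonant (*vaoj*, *or*, *soad*); -a when the stem ends in a vowel (*fo*, *jui*).
The final sound of *ro* is /o/, which is a vowel, so the suffix is -a, giving *roa*.
*sos* — final sound /s/ (a voiceless consonant) → -owo → *sosowo*.
*kobutud* — final sound /d/ (a voiced consonant) → -bul → *kobutudbul*.

roa, sosowo, kobutudbul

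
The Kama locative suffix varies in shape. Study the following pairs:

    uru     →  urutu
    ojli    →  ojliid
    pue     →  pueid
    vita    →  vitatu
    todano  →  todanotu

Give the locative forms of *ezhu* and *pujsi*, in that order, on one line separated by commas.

ezhutu, pujsiid

The pattern is front/back vowel harmony: -id when the last vowel of the stem is a front vowel (*ojli*, *pue*); -tu when the last vowel of the stem is a back vowel (*uru*, *vita*, *todano*).
*ezhu*: last vowel = /u/, a back vowel → -tu → *ezhutu*.
Since the last vowel of *pujsi* is /i/ (a front vowel), it takes -id, giving *pujsiid*.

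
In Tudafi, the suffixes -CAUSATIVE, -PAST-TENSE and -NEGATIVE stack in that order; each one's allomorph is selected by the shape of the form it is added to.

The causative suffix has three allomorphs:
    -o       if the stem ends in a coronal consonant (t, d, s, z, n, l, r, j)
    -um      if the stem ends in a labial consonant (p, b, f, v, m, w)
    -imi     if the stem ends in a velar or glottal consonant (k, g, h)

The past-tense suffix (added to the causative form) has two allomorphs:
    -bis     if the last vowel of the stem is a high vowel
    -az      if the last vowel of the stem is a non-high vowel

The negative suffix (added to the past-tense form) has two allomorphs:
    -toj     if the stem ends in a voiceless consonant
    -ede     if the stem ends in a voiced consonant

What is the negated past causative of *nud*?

nudoazede

*nud* — final consonant /d/ (coronal) → -o → *nudo*.
The causative form *nudo*: last vowel = /o/, a non-high vowel → -az → *nudoaz*.
The past-tense form *nudoaz* — final consonant /z/ (voiced) → -ede → *nudoazede*.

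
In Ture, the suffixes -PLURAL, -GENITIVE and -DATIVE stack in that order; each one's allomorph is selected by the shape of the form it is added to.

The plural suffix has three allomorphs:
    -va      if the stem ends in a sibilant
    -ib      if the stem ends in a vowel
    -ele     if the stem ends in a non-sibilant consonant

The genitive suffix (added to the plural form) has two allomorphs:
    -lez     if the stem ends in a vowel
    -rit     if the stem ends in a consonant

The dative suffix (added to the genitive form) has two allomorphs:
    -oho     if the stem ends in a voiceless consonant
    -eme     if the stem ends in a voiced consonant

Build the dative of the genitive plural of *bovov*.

The final sound of *bovov* is /v/, which is a non-sibilant consonant, so the plural suffix is -ele, giving *bovovele*.
The final sound of the plural form *bovovele* is /e/, which is a vowel, so the genitive suffix is -lez, giving *bovovelelez*.
The genitive form *bovovelelez*: final consonant = /z/, voiced → -eme → *bovovelelezeme*.

bovovelelezeme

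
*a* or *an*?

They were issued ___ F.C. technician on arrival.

The indefinite article is chosen by the initial *sound* of the following word, not its spelling.
The initialism *F.C.* is read letter by letter; the first letter, F, is pronounced /ɛf/, which begins with a vowel sound.
So the article is *an*: They were issued an F.C. technician on arrival.

an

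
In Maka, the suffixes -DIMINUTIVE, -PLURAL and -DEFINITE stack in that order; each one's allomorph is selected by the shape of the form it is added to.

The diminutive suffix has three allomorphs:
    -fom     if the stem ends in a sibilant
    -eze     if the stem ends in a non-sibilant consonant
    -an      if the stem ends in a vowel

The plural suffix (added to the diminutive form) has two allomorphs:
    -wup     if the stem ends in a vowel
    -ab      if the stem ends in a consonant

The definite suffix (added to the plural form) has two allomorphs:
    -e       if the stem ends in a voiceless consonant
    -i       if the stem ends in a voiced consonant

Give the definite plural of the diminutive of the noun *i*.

ianabi

Since the final sound of *i* is /i/ (a vowel), it takes -an, giving *ian*.
The diminutive form *ian*: final sound = /n/, a consonant → -ab → *ianab*.
The plural form *ianab*: final consonant = /b/, voiced → -i → *ianabi*.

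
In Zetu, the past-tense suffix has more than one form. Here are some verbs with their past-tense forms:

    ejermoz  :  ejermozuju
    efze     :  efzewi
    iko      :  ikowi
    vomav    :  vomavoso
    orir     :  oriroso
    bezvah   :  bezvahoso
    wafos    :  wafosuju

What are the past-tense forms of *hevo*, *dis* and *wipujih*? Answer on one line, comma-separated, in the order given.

hevowi, disuju, wipujihoso

The suffix is conditioned by the final sound: -uju when the stem ends in a sibilant (*ejermoz*, *wafos*); -oso when the stem ends in a non-sibilant consonant (*vomav*, *orir*, *bezvah*); -wi when the stem ends in a vowel (*efze*, *iko*).
*hevo*: final sound = /o/, a vowel → -wi → *hevowi*.
Since the final sound of *dis* is /s/ (a sibilant), it takes -uju, giving *disuju*.
*wipujih*: final sound = /h/, a non-sibilant consonant → -oso → *wipujihoso*.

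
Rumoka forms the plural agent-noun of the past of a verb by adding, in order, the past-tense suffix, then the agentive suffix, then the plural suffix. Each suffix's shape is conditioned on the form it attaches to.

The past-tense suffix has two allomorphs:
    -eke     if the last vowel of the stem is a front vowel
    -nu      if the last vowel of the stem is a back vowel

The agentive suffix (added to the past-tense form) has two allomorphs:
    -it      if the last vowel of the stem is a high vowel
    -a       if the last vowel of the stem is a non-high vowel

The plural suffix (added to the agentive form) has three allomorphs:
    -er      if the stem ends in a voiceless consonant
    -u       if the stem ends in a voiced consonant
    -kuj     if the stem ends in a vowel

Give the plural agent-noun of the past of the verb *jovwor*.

Since the last vowel of *jovwor* is /o/ (a back vowel), it takes -nu, giving *jovwornu*.
The past-tense form *jovwornu*: last vowel = /u/, a high vowel → -it → *jovwornuit*.
The agentive form *jovwornuit*: final sound = /t/, a voiceless consonant → -er → *jovwornuiter*.

jovwornuiter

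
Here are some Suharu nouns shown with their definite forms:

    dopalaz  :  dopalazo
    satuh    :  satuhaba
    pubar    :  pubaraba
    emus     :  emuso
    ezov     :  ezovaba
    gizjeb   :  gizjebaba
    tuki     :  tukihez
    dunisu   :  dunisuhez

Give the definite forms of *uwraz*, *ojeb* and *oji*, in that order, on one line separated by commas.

Looking at the final sound of each stem: -o when the stem ends in a sibilant (*dopalaz*, *emus*); -aba when the stem ends in a non-sibilant consonant (*satuh*, *pubar*, *ezov*, *gizjeb*); -hez when the stem ends in a vowel (*tuki*, *dunisu*).
The final sound of *uwraz* is /z/, which is a sibilant, so the suffix is -o, giving *uwrazo*.
The final sound of *ojeb* is /b/, which is a non-sibilant consonant, so the suffix is -aba, giving *ojebaba*.
*oji* — final sound /i/ (a vowel) → -hez → *ojihez*.

uwrazo, ojebaba, ojihez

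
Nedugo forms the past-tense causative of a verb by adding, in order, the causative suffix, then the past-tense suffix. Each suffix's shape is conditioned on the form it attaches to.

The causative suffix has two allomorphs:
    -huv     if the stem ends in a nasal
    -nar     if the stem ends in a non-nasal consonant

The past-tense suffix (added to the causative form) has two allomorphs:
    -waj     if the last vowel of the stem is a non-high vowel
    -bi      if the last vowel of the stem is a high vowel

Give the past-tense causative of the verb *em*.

emhuvbi

The final consonant of *em* is /m/, which is a nasal, so the causative suffix is -huv, giving *emhuv*.
The last vowel of the causative form *emhuv* is /u/, which is a high vowel, so the past-tense suffix is -bi, giving *emhuvbi*.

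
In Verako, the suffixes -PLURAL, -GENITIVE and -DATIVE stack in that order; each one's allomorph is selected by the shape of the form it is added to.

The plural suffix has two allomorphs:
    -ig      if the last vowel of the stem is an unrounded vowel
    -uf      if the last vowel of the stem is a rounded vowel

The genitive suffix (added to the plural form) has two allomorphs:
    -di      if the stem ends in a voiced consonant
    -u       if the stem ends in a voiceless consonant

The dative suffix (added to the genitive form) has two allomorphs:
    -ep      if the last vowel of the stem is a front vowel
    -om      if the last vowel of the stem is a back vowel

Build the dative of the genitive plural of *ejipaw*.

*ejipaw* — last vowel /a/ (an unrounded vowel) → -ig → *ejipawig*.
Since the final consonant of the plural form *ejipawig* is /g/ (voiced), it takes -di, giving *ejipawigdi*.
Since the last vowel of the genitive form *ejipawigdi* is /i/ (a front vowel), it takes -ep, giving *ejipawigdiep*.

ejipawigdiep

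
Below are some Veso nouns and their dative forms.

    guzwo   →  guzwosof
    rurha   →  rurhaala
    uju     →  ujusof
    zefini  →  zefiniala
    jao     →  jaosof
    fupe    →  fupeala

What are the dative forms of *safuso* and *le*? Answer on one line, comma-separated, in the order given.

safusosof, leala

The suffix is conditioned by the last vowel: -sof when the last vowel of the stem is a rounded vowel (*guzwo*, *uju*, *jao*); -ala when the last vowel of the stem is an unrounded vowel (*rurha*, *zefini*, *fupe*).
*safuso* — last vowel /o/ (a rounded vowel) → -sof → *safusosof*.
The last vowel of *le* is /e/, which is an unrounded vowel, so the suffix is -ala, giving *leala*.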